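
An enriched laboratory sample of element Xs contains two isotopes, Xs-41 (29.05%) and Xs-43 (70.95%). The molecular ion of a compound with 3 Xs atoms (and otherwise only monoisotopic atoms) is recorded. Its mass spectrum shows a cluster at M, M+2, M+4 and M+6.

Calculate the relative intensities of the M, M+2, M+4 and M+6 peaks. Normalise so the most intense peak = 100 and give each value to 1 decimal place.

5.6 : 40.9 : 100.0 : 81.4

Each Xs atom is independently Xs-41 (p = 0.2905) or Xs-43 (q = 0.7095); the cluster is the binomial expansion (p + q)^3.
P(M) = 0.2905^3 = 0.024515
P(M+2) = 3 × 0.2905^2 × 0.7095^1 = 0.179625
P(M+4) = 3 × 0.2905^1 × 0.7095^2 = 0.438705
P(M+6) = 0.7095^3 = 0.357155
The M+4 peak is largest (0.438705); scaling to 100 gives 5.6 : 40.9 : 100.0 : 81.4.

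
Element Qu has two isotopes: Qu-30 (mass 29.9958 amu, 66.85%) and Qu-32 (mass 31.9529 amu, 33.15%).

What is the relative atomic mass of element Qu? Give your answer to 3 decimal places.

The abundance-weighted mean is 0.6685 × 29.9958 + 0.3315 × 31.9529
= 20.05219 + 10.59239 = 30.64458 amu

30.645 amu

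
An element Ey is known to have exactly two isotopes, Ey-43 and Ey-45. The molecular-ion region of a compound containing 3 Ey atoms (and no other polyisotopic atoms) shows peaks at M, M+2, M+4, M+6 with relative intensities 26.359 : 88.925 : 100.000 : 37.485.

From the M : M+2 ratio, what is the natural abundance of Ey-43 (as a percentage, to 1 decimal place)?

47.1%

Let p = fractional abundance of Ey-43. I(M+2)/I(M) = [C(3,1)·p^2·(1−p)] / p^3 = 3·(1−p)/p = 88.925/26.359 = 3.3736
(1−p)/p = 3.3736/3 = 1.1245  ⇒  p = 1/(1 + 1.1245) = 0.4707
Ey-43: 47.1%, Ey-45: 52.9%.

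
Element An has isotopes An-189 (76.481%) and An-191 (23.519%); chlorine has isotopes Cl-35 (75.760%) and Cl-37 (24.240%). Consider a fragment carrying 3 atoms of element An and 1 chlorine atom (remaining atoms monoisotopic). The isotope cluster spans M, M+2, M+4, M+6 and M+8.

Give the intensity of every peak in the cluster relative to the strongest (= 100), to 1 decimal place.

80.5 : 100.0 : 46.6 : 9.6 : 0.7

Element An pattern (n=3): 0.44736363 : 0.41271212 : 0.12691487 : 0.01300938
Chlorine pattern (n=1): 0.7576 : 0.2424
Convolve the two distributions (both contribute in 2-u steps):
  M: 0.44736363×0.7576 = 0.338923
  M+2: 0.44736363×0.2424 + 0.41271212×0.7576 = 0.421112
  M+4: 0.41271212×0.2424 + 0.12691487×0.7576 = 0.196192
  M+6: 0.12691487×0.2424 + 0.01300938×0.7576 = 0.040620
  M+8: 0.01300938×0.2424 = 0.003153
Scale to base peak (0.421112) = 100: 80.5 : 100.0 : 46.6 : 9.6 : 0.7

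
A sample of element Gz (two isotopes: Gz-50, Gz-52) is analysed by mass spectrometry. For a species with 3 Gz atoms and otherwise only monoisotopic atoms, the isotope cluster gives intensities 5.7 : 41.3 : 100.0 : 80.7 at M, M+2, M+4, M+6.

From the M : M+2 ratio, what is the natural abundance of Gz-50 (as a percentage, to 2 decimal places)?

Write p for the Gz-50 fraction. I(M+2)/I(M) = [C(3,1)·p^2·(1−p)] / p^3 = 3·(1−p)/p = 41.3/5.7 = 7.2456
(1−p)/p = 7.2456/3 = 2.4152  ⇒  p = 1/(1 + 2.4152) = 0.2928
Gz-50: 29.28%, Gz-52: 70.72%.

29.28%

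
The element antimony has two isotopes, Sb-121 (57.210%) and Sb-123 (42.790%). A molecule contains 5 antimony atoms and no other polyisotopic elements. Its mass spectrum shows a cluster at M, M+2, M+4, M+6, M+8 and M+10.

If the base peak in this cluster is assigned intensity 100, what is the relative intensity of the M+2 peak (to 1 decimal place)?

66.8

(0.57210 + 0.42790)^5 gives M 0.0613, M+2 0.2292, M+4 0.3428, M+6 0.2564, M+8 0.0959, M+10 0.0143; the largest is M+4.
P(M+4) = C(5,2) × 0.57210^3 × 0.42790^2 = 10 × 0.18724742 × 0.18309841 = 0.342847 (base)
P(M+2) = C(5,1) × 0.57210^4 × 0.42790^1 = 5 × 0.10712425 × 0.4279 = 0.229192
Relative intensity = 0.229192 / 0.342847 × 100 = 66.8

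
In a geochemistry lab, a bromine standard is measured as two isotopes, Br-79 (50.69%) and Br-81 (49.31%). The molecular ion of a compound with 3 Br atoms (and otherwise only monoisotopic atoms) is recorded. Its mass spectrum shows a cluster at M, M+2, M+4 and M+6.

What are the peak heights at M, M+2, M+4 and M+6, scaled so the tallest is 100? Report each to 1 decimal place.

34.3 : 100.0 : 97.3 : 31.5

The 3 Br atoms are independent, so intensities follow the terms of (0.5069 + 0.4931)^3.
P(M) = 0.5069^3 = 0.130247
P(M+2) = 3 × 0.5069^2 × 0.4931^1 = 0.380103
P(M+4) = 3 × 0.5069^1 × 0.4931^2 = 0.369755
P(M+6) = 0.4931^3 = 0.119896
The M+2 peak is largest (0.380103); scaling to 100 gives 34.3 : 100.0 : 97.3 : 31.5.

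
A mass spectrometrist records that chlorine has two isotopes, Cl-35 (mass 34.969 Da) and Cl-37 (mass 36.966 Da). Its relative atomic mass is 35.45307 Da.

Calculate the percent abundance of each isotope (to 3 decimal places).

Cl-35: 75.760%, Cl-37: 24.240%

Let x be the fractional abundance of Cl-35; then Cl-37 has abundance 1 − x.
34.969·x + 36.966·(1 − x) = 35.45307
(34.969 − 36.966)·x = 35.45307 − 36.966
x = -1.51293 / -1.997 = 0.75760 → 75.760% Cl-35, 24.240% Cl-37.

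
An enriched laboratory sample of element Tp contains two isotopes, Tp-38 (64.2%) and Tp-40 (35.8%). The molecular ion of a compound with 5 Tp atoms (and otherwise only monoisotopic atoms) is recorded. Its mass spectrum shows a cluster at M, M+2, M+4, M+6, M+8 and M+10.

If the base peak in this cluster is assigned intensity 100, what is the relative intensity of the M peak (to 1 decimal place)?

32.2

Term probabilities: M 0.1091, M+2 0.3041, M+4 0.3391, M+6 0.1891, M+8 0.0527, M+10 0.0059. Base peak = M+4.
P(M+4) = C(5,2) × 0.642^3 × 0.358^2 = 10 × 0.26460929 × 0.128164 = 0.339134 (base)
P(M) = C(5,0) × 0.642^5 × 0.358^0 = 1 × 0.10906242 × 1.0000 = 0.109062
Relative intensity = 0.109062 / 0.339134 × 100 = 32.2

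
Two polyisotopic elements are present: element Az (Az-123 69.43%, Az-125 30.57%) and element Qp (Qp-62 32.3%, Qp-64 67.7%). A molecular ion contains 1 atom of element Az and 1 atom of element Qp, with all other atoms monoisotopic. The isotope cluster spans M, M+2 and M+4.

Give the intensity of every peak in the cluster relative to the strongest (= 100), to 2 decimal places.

Element Az pattern (n=1): 0.6943 : 0.3057
Element Qp pattern (n=1): 0.3230 : 0.6770
Convolve the two distributions (both contribute in 2-u steps):
  M: 0.6943×0.3230 = 0.224259
  M+2: 0.6943×0.6770 + 0.3057×0.3230 = 0.568782
  M+4: 0.3057×0.6770 = 0.206959
Scale to base peak (0.568782) = 100: 39.43 : 100.00 : 36.39

39.43 : 100.00 : 36.39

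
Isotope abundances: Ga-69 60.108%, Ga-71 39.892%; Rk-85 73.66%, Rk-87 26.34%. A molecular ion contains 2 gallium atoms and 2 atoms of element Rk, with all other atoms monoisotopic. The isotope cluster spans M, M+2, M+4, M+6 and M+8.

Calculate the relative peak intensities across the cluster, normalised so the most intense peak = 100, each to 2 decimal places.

Gallium pattern (n=2): 0.36129717 : 0.47956567 : 0.15913717
Element Rk pattern (n=2): 0.54257956 : 0.38804088 : 0.06937956
Convolve the two distributions (both contribute in 2-u steps):
  M: 0.36129717×0.54257956 = 0.196032
  M+2: 0.36129717×0.38804088 + 0.47956567×0.54257956 = 0.400401
  M+4: 0.36129717×0.06937956 + 0.47956567×0.38804088 + 0.15913717×0.54257956 = 0.297502
  M+6: 0.47956567×0.06937956 + 0.15913717×0.38804088 = 0.095024
  M+8: 0.15913717×0.06937956 = 0.011041
Scale to base peak (0.400401) = 100: 48.96 : 100.00 : 74.30 : 23.73 : 2.76

48.96 : 100.00 : 74.30 : 23.73 : 2.76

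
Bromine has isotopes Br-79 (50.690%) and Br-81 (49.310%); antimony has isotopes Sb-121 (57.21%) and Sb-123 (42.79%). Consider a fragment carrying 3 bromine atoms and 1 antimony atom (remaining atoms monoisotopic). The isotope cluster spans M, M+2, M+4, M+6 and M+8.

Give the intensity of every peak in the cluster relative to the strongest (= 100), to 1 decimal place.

19.9 : 73.0 : 100.0 : 60.6 : 13.7

Bromine pattern (n=3): 0.13024674 : 0.3801026 : 0.36975457 : 0.11989609
Antimony pattern (n=1): 0.5721 : 0.4279
Convolve the two distributions (both contribute in 2-u steps):
  M: 0.13024674×0.5721 = 0.074514
  M+2: 0.13024674×0.4279 + 0.3801026×0.5721 = 0.273189
  M+4: 0.3801026×0.4279 + 0.36975457×0.5721 = 0.374182
  M+6: 0.36975457×0.4279 + 0.11989609×0.5721 = 0.226811
  M+8: 0.11989609×0.4279 = 0.051304
Scale to base peak (0.374182) = 100: 19.9 : 73.0 : 100.0 : 60.6 : 13.7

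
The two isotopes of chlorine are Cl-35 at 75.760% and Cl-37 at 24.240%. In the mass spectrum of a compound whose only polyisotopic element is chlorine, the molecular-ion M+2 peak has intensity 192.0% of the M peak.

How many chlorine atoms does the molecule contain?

For n independent Cl atoms, I(M+2)/I(M) = n · (abundance Cl-37) / (abundance Cl-35) = n · 0.24240/0.75760.
n = 1.920 × 0.75760/0.24240 = 6.00 ≈ 6

6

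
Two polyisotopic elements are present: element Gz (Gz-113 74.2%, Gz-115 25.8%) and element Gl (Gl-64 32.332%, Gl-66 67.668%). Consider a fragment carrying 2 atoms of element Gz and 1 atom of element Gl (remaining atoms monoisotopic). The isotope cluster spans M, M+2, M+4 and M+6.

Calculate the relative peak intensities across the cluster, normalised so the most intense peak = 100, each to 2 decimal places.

Element Gz pattern (n=2): 0.550564 : 0.382872 : 0.066564
Element Gl pattern (n=1): 0.32332 : 0.67668
Convolve the two distributions (both contribute in 2-u steps):
  M: 0.550564×0.32332 = 0.178008
  M+2: 0.550564×0.67668 + 0.382872×0.32332 = 0.496346
  M+4: 0.382872×0.67668 + 0.066564×0.32332 = 0.280603
  M+6: 0.066564×0.67668 = 0.045043
Scale to base peak (0.496346) = 100: 35.86 : 100.00 : 56.53 : 9.07

35.86 : 100.00 : 56.53 : 9.07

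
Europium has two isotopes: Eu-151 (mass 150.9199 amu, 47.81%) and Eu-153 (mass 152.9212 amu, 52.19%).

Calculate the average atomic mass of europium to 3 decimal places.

151.964 amu

Ar = Σ fᵢ·mᵢ = 0.4781 × 150.9199 + 0.5219 × 152.9212
= 72.15480 + 79.80957 = 151.96437 amu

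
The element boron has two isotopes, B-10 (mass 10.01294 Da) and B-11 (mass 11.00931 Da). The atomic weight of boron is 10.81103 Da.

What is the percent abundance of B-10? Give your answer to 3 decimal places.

19.900%

With x = fraction of B-10 (so B-11 is 1 − x):
10.01294·x + 11.00931·(1 − x) = 10.81103
(10.01294 − 11.00931)·x = 10.81103 − 11.00931
x = -0.19828 / -0.99637 = 0.19900 → 19.900% B-10, 80.100% B-11.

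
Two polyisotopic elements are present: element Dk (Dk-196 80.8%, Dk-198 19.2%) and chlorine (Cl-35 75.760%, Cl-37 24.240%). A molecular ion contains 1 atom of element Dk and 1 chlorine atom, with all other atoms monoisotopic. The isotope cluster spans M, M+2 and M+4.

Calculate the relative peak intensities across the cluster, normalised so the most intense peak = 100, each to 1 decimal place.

Element Dk pattern (n=1): 0.8080 : 0.1920
Chlorine pattern (n=1): 0.7576 : 0.2424
Convolve the two distributions (both contribute in 2-u steps):
  M: 0.8080×0.7576 = 0.612141
  M+2: 0.8080×0.2424 + 0.1920×0.7576 = 0.341318
  M+4: 0.1920×0.2424 = 0.046541
Scale to base peak (0.612141) = 100: 100.0 : 55.8 : 7.6

100.0 : 55.8 : 7.6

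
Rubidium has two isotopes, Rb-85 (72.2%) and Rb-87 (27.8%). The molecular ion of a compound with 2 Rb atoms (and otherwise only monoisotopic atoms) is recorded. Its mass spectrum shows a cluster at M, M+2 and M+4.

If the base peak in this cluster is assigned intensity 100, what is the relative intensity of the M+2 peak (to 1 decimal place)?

(0.722 + 0.278)^2 gives M 0.5213, M+2 0.4014, M+4 0.0773; the largest is M.
P(M) = C(2,0) × 0.722^2 × 0.278^0 = 1 × 0.521284 × 1.0000 = 0.521284 (base)
P(M+2) = C(2,1) × 0.722^1 × 0.278^1 = 2 × 0.7220 × 0.2780 = 0.401432
Relative intensity = 0.401432 / 0.521284 × 100 = 77.0

77.0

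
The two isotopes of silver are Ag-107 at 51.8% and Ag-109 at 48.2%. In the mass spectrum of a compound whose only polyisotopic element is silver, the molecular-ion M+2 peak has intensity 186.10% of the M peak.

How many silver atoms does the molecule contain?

2

With n Ag atoms, P(M+2)/P(M) = C(n,1)·p^(n−1)q / p^n = n·q/p = n · 0.482/0.518.
n = 1.8610 × 0.518/0.482 = 2.00 ≈ 2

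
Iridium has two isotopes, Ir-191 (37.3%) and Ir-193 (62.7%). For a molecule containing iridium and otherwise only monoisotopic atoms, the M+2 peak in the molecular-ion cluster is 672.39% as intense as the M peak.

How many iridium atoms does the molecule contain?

With n Ir atoms, P(M+2)/P(M) = C(n,1)·p^(n−1)q / p^n = n·q/p = n · 0.627/0.373.
n = 6.7239 × 0.373/0.627 = 4.00 ≈ 4

4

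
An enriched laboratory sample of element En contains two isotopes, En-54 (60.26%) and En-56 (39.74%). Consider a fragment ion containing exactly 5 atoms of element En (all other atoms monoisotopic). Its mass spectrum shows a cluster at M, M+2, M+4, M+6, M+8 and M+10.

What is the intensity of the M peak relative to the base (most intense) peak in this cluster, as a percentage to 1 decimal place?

23.0%

(0.6026 + 0.3974)^5 gives M 0.0795, M+2 0.2620, M+4 0.3456, M+6 0.2279, M+8 0.0751, M+10 0.0099; the largest is M+4.
P(M+4) = C(5,2) × 0.6026^3 × 0.3974^2 = 10 × 0.21882019 × 0.15792676 = 0.345576 (base)
P(M) = C(5,0) × 0.6026^5 × 0.3974^0 = 1 × 0.07945947 × 1.0000 = 0.079459
Relative intensity = 0.079459 / 0.345576 × 100 = 23.0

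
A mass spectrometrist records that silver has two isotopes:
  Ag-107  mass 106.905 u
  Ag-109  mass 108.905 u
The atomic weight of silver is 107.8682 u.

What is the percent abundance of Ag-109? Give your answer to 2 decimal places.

48.16%

Let x be the fractional abundance of Ag-107; then Ag-109 has abundance 1 − x.
106.905·x + 108.905·(1 − x) = 107.8682
(106.905 − 108.905)·x = 107.8682 − 108.905
x = -1.0368 / -2.000 = 0.51840 → 51.84% Ag-107, 48.16% Ag-109.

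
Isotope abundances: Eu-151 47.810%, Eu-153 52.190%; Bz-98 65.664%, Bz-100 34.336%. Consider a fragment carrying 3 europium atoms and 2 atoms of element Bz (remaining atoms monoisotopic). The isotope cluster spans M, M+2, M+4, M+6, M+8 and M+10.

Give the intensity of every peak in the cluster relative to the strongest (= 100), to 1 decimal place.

Europium pattern (n=3): 0.10928391 : 0.3578871 : 0.39067407 : 0.14215492
Element Bz pattern (n=2): 0.43117609 : 0.45092782 : 0.11789609
Convolve the two distributions (both contribute in 2-u steps):
  M: 0.10928391×0.43117609 = 0.047121
  M+2: 0.10928391×0.45092782 + 0.3578871×0.43117609 = 0.203592
  M+4: 0.10928391×0.11789609 + 0.3578871×0.45092782 + 0.39067407×0.43117609 = 0.342715
  M+6: 0.3578871×0.11789609 + 0.39067407×0.45092782 + 0.14215492×0.43117609 = 0.279653
  M+8: 0.39067407×0.11789609 + 0.14215492×0.45092782 = 0.110161
  M+10: 0.14215492×0.11789609 = 0.016760
Scale to base peak (0.342715) = 100: 13.7 : 59.4 : 100.0 : 81.6 : 32.1 : 4.9

13.7 : 59.4 : 100.0 : 81.6 : 32.1 : 4.9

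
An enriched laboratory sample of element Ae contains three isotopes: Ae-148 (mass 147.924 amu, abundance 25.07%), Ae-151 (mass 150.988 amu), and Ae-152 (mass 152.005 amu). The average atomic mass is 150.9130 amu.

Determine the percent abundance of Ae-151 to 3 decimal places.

6.774%

Let x and y be the fractions of Ae-151 and Ae-152. Then x + y = 1 − 0.2507 = 0.7493 and 150.988x + 152.005y = 150.9130 − 0.2507×147.924 = 113.8284532.
Substituting: 150.988x + 152.005(0.7493 − x) = 113.8284532
(150.988 − 152.005)x = -0.0688933  ⇒  x = 0.06774, y = 0.68156
Ae-151: 6.774%, Ae-152: 68.156%.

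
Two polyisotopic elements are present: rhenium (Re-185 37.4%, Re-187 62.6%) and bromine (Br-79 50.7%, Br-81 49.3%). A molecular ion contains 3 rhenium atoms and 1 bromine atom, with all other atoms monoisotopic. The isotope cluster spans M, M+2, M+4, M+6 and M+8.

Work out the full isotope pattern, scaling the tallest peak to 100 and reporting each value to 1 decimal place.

Rhenium pattern (n=3): 0.05231362 : 0.26268713 : 0.43968487 : 0.24531438
Bromine pattern (n=1): 0.5070 : 0.4930
Convolve the two distributions (both contribute in 2-u steps):
  M: 0.05231362×0.5070 = 0.026523
  M+2: 0.05231362×0.4930 + 0.26268713×0.5070 = 0.158973
  M+4: 0.26268713×0.4930 + 0.43968487×0.5070 = 0.352425
  M+6: 0.43968487×0.4930 + 0.24531438×0.5070 = 0.341139
  M+8: 0.24531438×0.4930 = 0.120940
Scale to base peak (0.352425) = 100: 7.5 : 45.1 : 100.0 : 96.8 : 34.3

7.5 : 45.1 : 100.0 : 96.8 : 34.3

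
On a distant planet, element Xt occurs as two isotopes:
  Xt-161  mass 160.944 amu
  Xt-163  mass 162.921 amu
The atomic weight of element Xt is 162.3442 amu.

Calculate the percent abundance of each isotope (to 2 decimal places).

Xt-161: 29.18%, Xt-163: 70.82%

Let x be the fractional abundance of Xt-161; then Xt-163 has abundance 1 − x.
160.944·x + 162.921·(1 − x) = 162.3442
(160.944 − 162.921)·x = 162.3442 − 162.921
x = -0.5768 / -1.977 = 0.29176 → 29.18% Xt-161, 70.82% Xt-163.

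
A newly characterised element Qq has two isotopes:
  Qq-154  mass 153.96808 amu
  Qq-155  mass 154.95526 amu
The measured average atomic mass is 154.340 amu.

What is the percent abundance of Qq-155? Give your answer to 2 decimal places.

37.67%

Writing the weighted mean with unknown fraction x of Qq-154:
153.96808·x + 154.95526·(1 − x) = 154.340
(153.96808 − 154.95526)·x = 154.340 − 154.95526
x = -0.61526 / -0.98718 = 0.62325 → 62.33% Qq-154, 37.67% Qq-155.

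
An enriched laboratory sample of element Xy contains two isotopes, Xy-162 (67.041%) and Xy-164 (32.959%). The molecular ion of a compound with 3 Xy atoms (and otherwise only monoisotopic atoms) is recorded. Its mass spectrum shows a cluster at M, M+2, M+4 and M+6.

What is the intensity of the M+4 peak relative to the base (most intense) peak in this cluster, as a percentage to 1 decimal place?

Binomial terms of (0.67041 + 0.32959)^3: M 0.3013, M+2 0.4444, M+4 0.2185, M+6 0.0358 → M+2 is the base peak.
P(M+2) = C(3,1) × 0.67041^2 × 0.32959^1 = 3 × 0.44944957 × 0.32959 = 0.444402 (base)
P(M+4) = C(3,2) × 0.67041^1 × 0.32959^2 = 3 × 0.67041 × 0.10862957 = 0.218479
Relative intensity = 0.218479 / 0.444402 × 100 = 49.2

49.2%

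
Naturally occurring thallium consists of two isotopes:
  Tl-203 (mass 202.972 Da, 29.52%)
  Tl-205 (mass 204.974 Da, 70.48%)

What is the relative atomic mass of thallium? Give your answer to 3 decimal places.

204.383 Da

Weight each isotope mass by its fractional abundance: 0.2952 × 202.972 + 0.7048 × 204.974
= 59.9173 + 144.4657 = 204.3830 Da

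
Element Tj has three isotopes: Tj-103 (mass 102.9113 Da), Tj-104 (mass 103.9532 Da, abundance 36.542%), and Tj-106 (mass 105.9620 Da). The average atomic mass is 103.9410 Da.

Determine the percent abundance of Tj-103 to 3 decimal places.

The remaining 63.458% is split between Tj-103 (fraction x) and Tj-106 (fraction 0.63458 − x).
Substituting: 102.9113x + 105.9620(0.63458 − x) = 65.954421656
(102.9113 − 105.9620)x = -1.286944304  ⇒  x = 0.42185, y = 0.21273
Tj-103: 42.185%, Tj-106: 21.273%.

42.185%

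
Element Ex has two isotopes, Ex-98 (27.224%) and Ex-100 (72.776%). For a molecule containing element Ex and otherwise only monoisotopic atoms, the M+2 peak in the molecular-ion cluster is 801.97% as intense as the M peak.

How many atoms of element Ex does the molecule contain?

3

With n Ex atoms, P(M+2)/P(M) = C(n,1)·p^(n−1)q / p^n = n·q/p = n · 0.72776/0.27224.
n = 8.0197 × 0.27224/0.72776 = 3.00 ≈ 3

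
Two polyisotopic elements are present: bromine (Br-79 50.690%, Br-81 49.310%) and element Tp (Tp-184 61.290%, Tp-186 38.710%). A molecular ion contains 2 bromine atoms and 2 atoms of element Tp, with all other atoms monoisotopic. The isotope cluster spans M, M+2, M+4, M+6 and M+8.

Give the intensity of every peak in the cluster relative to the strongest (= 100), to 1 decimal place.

Bromine pattern (n=2): 0.25694761 : 0.49990478 : 0.24314761
Element Tp pattern (n=2): 0.37564641 : 0.47450718 : 0.14984641
Convolve the two distributions (both contribute in 2-u steps):
  M: 0.25694761×0.37564641 = 0.096521
  M+2: 0.25694761×0.47450718 + 0.49990478×0.37564641 = 0.309711
  M+4: 0.25694761×0.14984641 + 0.49990478×0.47450718 + 0.24314761×0.37564641 = 0.367049
  M+6: 0.49990478×0.14984641 + 0.24314761×0.47450718 = 0.190284
  M+8: 0.24314761×0.14984641 = 0.036435
Scale to base peak (0.367049) = 100: 26.3 : 84.4 : 100.0 : 51.8 : 9.9

26.3 : 84.4 : 100.0 : 51.8 : 9.9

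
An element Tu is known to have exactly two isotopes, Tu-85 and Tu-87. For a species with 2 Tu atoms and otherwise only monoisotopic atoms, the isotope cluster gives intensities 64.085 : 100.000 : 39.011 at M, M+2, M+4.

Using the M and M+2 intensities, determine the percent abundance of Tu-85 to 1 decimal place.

56.2%

Write p for the Tu-85 fraction. I(M+2)/I(M) = [C(2,1)·p^1·(1−p)] / p^2 = 2·(1−p)/p = 100.000/64.085 = 1.5604
(1−p)/p = 1.5604/2 = 0.7802  ⇒  p = 1/(1 + 0.7802) = 0.5617
Tu-85: 56.2%, Tu-87: 43.8%.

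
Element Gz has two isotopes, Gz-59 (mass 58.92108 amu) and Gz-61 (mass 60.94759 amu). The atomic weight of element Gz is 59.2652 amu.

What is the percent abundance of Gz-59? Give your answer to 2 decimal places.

With x = fraction of Gz-59 (so Gz-61 is 1 − x):
58.92108·x + 60.94759·(1 − x) = 59.2652
(58.92108 − 60.94759)·x = 59.2652 − 60.94759
x = -1.68239 / -2.02651 = 0.83019 → 83.02% Gz-59, 16.98% Gz-61.

83.02%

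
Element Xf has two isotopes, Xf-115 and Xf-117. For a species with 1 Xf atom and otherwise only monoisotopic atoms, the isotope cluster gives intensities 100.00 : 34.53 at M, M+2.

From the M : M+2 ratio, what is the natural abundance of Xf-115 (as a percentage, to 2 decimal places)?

74.33%

Let p = fractional abundance of Xf-115. I(M+2)/I(M) = [C(1,1)·p^0·(1−p)] / p^1 = 1·(1−p)/p = 34.53/100.00 = 0.3453
(1−p)/p = 0.3453/1 = 0.3453  ⇒  p = 1/(1 + 0.3453) = 0.7433
Xf-115: 74.33%, Xf-117: 25.67%.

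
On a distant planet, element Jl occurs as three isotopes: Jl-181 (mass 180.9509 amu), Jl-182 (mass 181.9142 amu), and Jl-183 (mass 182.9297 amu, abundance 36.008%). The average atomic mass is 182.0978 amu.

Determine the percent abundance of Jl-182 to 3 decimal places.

The remaining 63.992% is split between Jl-181 (fraction x) and Jl-182 (fraction 0.63992 − x).
Substituting: 180.9509x + 181.9142(0.63992 − x) = 116.228473624
(180.9509 − 181.9142)x = -0.18206124  ⇒  x = 0.18900, y = 0.45092
Jl-181: 18.900%, Jl-182: 45.092%.

45.092%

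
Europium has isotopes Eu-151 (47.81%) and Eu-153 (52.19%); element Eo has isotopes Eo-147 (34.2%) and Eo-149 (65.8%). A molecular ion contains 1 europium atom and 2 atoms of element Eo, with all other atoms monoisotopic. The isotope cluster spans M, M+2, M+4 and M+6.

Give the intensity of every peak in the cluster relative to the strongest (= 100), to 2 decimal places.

Europium pattern (n=1): 0.4781 : 0.5219
Element Eo pattern (n=2): 0.116964 : 0.450072 : 0.432964
Convolve the two distributions (both contribute in 2-u steps):
  M: 0.4781×0.116964 = 0.055920
  M+2: 0.4781×0.450072 + 0.5219×0.116964 = 0.276223
  M+4: 0.4781×0.432964 + 0.5219×0.450072 = 0.441893
  M+6: 0.5219×0.432964 = 0.225964
Scale to base peak (0.441893) = 100: 12.65 : 62.51 : 100.00 : 51.14

12.65 : 62.51 : 100.00 : 51.14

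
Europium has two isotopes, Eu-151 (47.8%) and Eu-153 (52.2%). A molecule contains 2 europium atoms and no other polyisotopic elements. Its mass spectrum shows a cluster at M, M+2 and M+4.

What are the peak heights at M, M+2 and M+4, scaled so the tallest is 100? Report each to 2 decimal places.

Expanding (0.478 + 0.522)^2:
P(M) = 0.478^2 = 0.228484
P(M+2) = 2 × 0.478^1 × 0.522^1 = 0.499032
P(M+4) = 0.522^2 = 0.272484
The M+2 peak is largest (0.499032); scaling to 100 gives 45.79 : 100.00 : 54.60.

45.79 : 100.00 : 54.60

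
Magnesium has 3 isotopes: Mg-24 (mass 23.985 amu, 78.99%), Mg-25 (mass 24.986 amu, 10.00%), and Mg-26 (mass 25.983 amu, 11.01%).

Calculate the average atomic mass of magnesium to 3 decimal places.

24.305 amu

Ar = Σ fᵢ·mᵢ = 0.7899 × 23.985 + 0.1000 × 24.986 + 0.1101 × 25.983
= 18.9458 + 2.4986 + 2.8607 = 24.3051 amu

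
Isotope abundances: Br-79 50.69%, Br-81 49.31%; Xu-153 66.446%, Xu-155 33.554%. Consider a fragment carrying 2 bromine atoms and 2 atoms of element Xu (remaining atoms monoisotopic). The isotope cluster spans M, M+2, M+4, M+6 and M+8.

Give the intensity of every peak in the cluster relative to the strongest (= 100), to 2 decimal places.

Bromine pattern (n=2): 0.25694761 : 0.49990478 : 0.24314761
Element Xu pattern (n=2): 0.44150709 : 0.44590582 : 0.11258709
Convolve the two distributions (both contribute in 2-u steps):
  M: 0.25694761×0.44150709 = 0.113444
  M+2: 0.25694761×0.44590582 + 0.49990478×0.44150709 = 0.335286
  M+4: 0.25694761×0.11258709 + 0.49990478×0.44590582 + 0.24314761×0.44150709 = 0.359191
  M+6: 0.49990478×0.11258709 + 0.24314761×0.44590582 = 0.164704
  M+8: 0.24314761×0.11258709 = 0.027375
Scale to base peak (0.359191) = 100: 31.58 : 93.34 : 100.00 : 45.85 : 7.62

31.58 : 93.34 : 100.00 : 45.85 : 7.62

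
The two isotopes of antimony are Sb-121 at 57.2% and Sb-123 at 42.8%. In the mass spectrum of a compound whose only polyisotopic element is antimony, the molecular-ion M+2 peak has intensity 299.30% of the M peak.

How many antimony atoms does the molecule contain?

With n Sb atoms, P(M+2)/P(M) = C(n,1)·p^(n−1)q / p^n = n·q/p = n · 0.428/0.572.
n = 2.9930 × 0.572/0.428 = 4.00 ≈ 4

4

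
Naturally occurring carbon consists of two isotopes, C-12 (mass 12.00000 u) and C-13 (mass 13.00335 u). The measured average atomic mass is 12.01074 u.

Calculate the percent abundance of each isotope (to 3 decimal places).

C-12: 98.930%, C-13: 1.070%

With x = fraction of C-12 (so C-13 is 1 − x):
12.00000·x + 13.00335·(1 − x) = 12.01074
(12.00000 − 13.00335)·x = 12.01074 − 13.00335
x = -0.99261 / -1.00335 = 0.98930 → 98.930% C-12, 1.070% C-13.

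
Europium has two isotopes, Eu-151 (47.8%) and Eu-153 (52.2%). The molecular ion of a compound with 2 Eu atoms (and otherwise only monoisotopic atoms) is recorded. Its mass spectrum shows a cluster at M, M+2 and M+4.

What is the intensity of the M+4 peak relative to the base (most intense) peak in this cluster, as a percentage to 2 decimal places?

Binomial terms of (0.478 + 0.522)^2: M 0.2285, M+2 0.4990, M+4 0.2725 → M+2 is the base peak.
P(M+2) = C(2,1) × 0.478^1 × 0.522^1 = 2 × 0.4780 × 0.5220 = 0.499032 (base)
P(M+4) = C(2,2) × 0.478^0 × 0.522^2 = 1 × 1.0000 × 0.272484 = 0.272484
Relative intensity = 0.272484 / 0.499032 × 100 = 54.60

54.60%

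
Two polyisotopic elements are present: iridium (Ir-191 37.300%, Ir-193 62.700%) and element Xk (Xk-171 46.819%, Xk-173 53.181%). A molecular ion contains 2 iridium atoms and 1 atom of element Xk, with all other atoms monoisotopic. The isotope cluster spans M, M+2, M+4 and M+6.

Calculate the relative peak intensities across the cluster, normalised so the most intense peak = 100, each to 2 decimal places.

15.05 : 67.69 : 100.00 : 48.31

Iridium pattern (n=2): 0.139129 : 0.467742 : 0.393129
Element Xk pattern (n=1): 0.46819 : 0.53181
Convolve the two distributions (both contribute in 2-u steps):
  M: 0.139129×0.46819 = 0.065139
  M+2: 0.139129×0.53181 + 0.467742×0.46819 = 0.292982
  M+4: 0.467742×0.53181 + 0.393129×0.46819 = 0.432809
  M+6: 0.393129×0.53181 = 0.209070
Scale to base peak (0.432809) = 100: 15.05 : 67.69 : 100.00 : 48.31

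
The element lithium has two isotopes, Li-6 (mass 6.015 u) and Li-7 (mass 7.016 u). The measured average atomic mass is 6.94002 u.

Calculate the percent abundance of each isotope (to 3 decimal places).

Li-6: 7.590%, Li-7: 92.410%

Writing the weighted mean with unknown fraction x of Li-6:
6.015·x + 7.016·(1 − x) = 6.94002
(6.015 − 7.016)·x = 6.94002 − 7.016
x = -0.07598 / -1.001 = 0.07590 → 7.590% Li-6, 92.410% Li-7.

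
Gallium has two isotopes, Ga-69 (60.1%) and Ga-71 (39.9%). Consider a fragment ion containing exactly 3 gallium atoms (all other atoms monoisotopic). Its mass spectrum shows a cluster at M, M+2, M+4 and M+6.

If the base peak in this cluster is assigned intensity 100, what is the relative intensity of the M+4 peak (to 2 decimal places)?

66.39

Binomial terms of (0.601 + 0.399)^3: M 0.2171, M+2 0.4324, M+4 0.2870, M+6 0.0635 → M+2 is the base peak.
P(M+2) = C(3,1) × 0.601^2 × 0.399^1 = 3 × 0.361201 × 0.3990 = 0.432358 (base)
P(M+4) = C(3,2) × 0.601^1 × 0.399^2 = 3 × 0.6010 × 0.159201 = 0.287039
Relative intensity = 0.287039 / 0.432358 × 100 = 66.39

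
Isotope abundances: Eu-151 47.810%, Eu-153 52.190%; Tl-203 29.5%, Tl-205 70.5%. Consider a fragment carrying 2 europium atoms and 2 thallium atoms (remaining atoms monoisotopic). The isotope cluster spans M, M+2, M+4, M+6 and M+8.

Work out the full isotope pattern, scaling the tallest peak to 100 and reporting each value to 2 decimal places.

Europium pattern (n=2): 0.22857961 : 0.49904078 : 0.27237961
Thallium pattern (n=2): 0.087025 : 0.41595 : 0.497025
Convolve the two distributions (both contribute in 2-u steps):
  M: 0.22857961×0.087025 = 0.019892
  M+2: 0.22857961×0.41595 + 0.49904078×0.087025 = 0.138507
  M+4: 0.22857961×0.497025 + 0.49904078×0.41595 + 0.27237961×0.087025 = 0.344890
  M+6: 0.49904078×0.497025 + 0.27237961×0.41595 = 0.361332
  M+8: 0.27237961×0.497025 = 0.135379
Scale to base peak (0.361332) = 100: 5.51 : 38.33 : 95.45 : 100.00 : 37.47

5.51 : 38.33 : 95.45 : 100.00 : 37.47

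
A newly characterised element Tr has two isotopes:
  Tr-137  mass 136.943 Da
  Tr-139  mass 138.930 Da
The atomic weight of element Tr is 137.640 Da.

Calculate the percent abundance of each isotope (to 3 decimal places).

Tr-137: 64.922%, Tr-139: 35.078%

Let x be the fractional abundance of Tr-137; then Tr-139 has abundance 1 − x.
136.943·x + 138.930·(1 − x) = 137.640
(136.943 − 138.930)·x = 137.640 − 138.930
x = -1.290 / -1.987 = 0.64922 → 64.922% Tr-137, 35.078% Tr-139.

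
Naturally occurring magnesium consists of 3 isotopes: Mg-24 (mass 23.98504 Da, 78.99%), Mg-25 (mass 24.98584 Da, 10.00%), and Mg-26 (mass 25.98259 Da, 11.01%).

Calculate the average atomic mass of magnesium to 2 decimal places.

24.31 Da

Weight each isotope mass by its fractional abundance: 0.7899 × 23.98504 + 0.1000 × 24.98584 + 0.1101 × 25.98259
= 18.945783 + 2.498584 + 2.860683 = 24.305050 Da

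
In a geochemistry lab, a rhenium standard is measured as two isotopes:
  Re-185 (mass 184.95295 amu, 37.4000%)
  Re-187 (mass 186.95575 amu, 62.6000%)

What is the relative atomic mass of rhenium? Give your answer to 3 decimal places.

The abundance-weighted mean is 0.374000 × 184.95295 + 0.626000 × 186.95575
= 69.172403 + 117.034300 = 186.206703 amu

186.207 amu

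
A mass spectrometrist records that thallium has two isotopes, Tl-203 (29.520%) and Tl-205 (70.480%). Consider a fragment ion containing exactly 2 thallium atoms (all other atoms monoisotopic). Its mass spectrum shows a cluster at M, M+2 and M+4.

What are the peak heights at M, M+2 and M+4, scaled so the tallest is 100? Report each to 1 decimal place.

17.5 : 83.8 : 100.0

Each Tl atom is independently Tl-203 (p = 0.29520) or Tl-205 (q = 0.70480); the cluster is the binomial expansion (p + q)^2.
P(M) = 0.29520^2 = 0.087143
P(M+2) = 2 × 0.29520^1 × 0.70480^1 = 0.416114
P(M+4) = 0.70480^2 = 0.496743
The M+4 peak is largest (0.496743); scaling to 100 gives 17.5 : 83.8 : 100.0.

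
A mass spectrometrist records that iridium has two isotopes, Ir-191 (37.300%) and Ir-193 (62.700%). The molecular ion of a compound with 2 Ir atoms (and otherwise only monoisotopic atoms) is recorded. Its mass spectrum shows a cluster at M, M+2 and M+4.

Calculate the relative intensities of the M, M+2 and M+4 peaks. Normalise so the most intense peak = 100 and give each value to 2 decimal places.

29.74 : 100.00 : 84.05

Each Ir atom is independently Ir-191 (p = 0.37300) or Ir-193 (q = 0.62700); the cluster is the binomial expansion (p + q)^2.
P(M) = 0.37300^2 = 0.139129
P(M+2) = 2 × 0.37300^1 × 0.62700^1 = 0.467742
P(M+4) = 0.62700^2 = 0.393129
The M+2 peak is largest (0.467742); scaling to 100 gives 29.74 : 100.00 : 84.05.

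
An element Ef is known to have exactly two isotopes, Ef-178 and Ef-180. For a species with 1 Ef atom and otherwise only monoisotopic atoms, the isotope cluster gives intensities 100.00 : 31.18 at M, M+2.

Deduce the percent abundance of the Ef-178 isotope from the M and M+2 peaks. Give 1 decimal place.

76.2%

Let p = fractional abundance of Ef-178. I(M+2)/I(M) = [C(1,1)·p^0·(1−p)] / p^1 = 1·(1−p)/p = 31.18/100.00 = 0.3118
(1−p)/p = 0.3118/1 = 0.3118  ⇒  p = 1/(1 + 0.3118) = 0.7623
Ef-178: 76.2%, Ef-180: 23.8%.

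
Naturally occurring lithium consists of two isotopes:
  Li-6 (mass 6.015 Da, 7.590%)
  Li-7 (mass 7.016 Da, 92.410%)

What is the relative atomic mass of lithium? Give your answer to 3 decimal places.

6.940 Da

The abundance-weighted mean is 0.07590 × 6.015 + 0.92410 × 7.016
= 0.4565 + 6.4835 = 6.9400 Da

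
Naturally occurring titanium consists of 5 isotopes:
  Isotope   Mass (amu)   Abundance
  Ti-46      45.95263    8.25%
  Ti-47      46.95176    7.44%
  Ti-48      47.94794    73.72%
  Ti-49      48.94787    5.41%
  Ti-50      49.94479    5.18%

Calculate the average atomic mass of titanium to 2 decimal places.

47.87 amu

Ar = Σ fᵢ·mᵢ = 0.0825 × 45.95263 + 0.0744 × 46.95176 + 0.7372 × 47.94794 + 0.0541 × 48.94787 + 0.0518 × 49.94479
= 3.791092 + 3.493211 + 35.347221 + 2.648080 + 2.587140 = 47.866744 amu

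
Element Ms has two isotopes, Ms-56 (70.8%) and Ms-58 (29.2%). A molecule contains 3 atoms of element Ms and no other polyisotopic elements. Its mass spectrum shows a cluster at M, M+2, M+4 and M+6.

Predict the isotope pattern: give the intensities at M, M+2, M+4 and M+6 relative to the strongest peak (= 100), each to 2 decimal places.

80.82 : 100.00 : 41.24 : 5.67

Each Ms atom is independently Ms-56 (p = 0.708) or Ms-58 (q = 0.292); the cluster is the binomial expansion (p + q)^3.
P(M) = 0.708^3 = 0.354895
P(M+2) = 3 × 0.708^2 × 0.292^1 = 0.439107
P(M+4) = 3 × 0.708^1 × 0.292^2 = 0.181101
P(M+6) = 0.292^3 = 0.024897
The M+2 peak is largest (0.439107); scaling to 100 gives 80.82 : 100.00 : 41.24 : 5.67.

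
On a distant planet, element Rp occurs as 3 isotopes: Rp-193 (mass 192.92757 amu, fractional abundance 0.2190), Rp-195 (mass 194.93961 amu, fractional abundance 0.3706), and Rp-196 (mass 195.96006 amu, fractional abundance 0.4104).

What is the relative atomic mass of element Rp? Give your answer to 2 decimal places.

Average mass = Σ (abundance × isotope mass) = 0.2190 × 192.92757 + 0.3706 × 194.93961 + 0.4104 × 195.96006
= 42.251138 + 72.244619 + 80.422009 = 194.917766 amu

194.92 amu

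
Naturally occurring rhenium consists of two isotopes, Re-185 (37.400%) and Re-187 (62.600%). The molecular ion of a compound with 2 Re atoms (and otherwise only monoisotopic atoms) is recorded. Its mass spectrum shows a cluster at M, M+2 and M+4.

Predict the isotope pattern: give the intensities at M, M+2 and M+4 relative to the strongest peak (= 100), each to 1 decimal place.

29.9 : 100.0 : 83.7

The 2 Re atoms are independent, so intensities follow the terms of (0.37400 + 0.62600)^2.
P(M) = 0.37400^2 = 0.139876
P(M+2) = 2 × 0.37400^1 × 0.62600^1 = 0.468248
P(M+4) = 0.62600^2 = 0.391876
The M+2 peak is largest (0.468248); scaling to 100 gives 29.9 : 100.0 : 83.7.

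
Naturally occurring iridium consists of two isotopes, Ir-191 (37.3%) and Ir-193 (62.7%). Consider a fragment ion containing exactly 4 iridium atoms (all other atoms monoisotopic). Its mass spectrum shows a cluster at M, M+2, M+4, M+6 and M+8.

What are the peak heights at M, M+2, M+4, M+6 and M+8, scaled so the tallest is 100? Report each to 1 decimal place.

Expanding (0.373 + 0.627)^4:
P(M) = 0.373^4 = 0.019357
P(M+2) = 4 × 0.373^3 × 0.627^1 = 0.130153
P(M+4) = 6 × 0.373^2 × 0.627^2 = 0.328174
P(M+6) = 4 × 0.373^1 × 0.627^3 = 0.367766
P(M+8) = 0.627^4 = 0.154550
The M+6 peak is largest (0.367766); scaling to 100 gives 5.3 : 35.4 : 89.2 : 100.0 : 42.0.

5.3 : 35.4 : 89.2 : 100.0 : 42.0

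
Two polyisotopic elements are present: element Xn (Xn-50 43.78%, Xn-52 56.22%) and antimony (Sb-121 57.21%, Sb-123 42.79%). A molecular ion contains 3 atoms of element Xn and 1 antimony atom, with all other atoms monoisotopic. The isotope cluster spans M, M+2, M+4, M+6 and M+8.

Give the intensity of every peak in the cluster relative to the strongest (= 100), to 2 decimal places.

12.77 : 58.76 : 100.00 : 74.32 : 20.23

Element Xn pattern (n=3): 0.08391262 : 0.32326867 : 0.41512481 : 0.1776939
Antimony pattern (n=1): 0.5721 : 0.4279
Convolve the two distributions (both contribute in 2-u steps):
  M: 0.08391262×0.5721 = 0.048006
  M+2: 0.08391262×0.4279 + 0.32326867×0.5721 = 0.220848
  M+4: 0.32326867×0.4279 + 0.41512481×0.5721 = 0.375820
  M+6: 0.41512481×0.4279 + 0.1776939×0.5721 = 0.279291
  M+8: 0.1776939×0.4279 = 0.076035
Scale to base peak (0.375820) = 100: 12.77 : 58.76 : 100.00 : 74.32 : 20.23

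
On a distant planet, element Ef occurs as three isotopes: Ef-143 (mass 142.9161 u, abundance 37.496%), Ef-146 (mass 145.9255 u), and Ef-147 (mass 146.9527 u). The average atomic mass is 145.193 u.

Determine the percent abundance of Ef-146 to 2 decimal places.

The remaining 62.504% is split between Ef-146 (fraction x) and Ef-147 (fraction 0.62504 − x).
Substituting: 145.9255x + 146.9527(0.62504 − x) = 91.605179144
(145.9255 − 146.9527)x = -0.246136464  ⇒  x = 0.23962, y = 0.38542
Ef-146: 23.96%, Ef-147: 38.54%.

23.96%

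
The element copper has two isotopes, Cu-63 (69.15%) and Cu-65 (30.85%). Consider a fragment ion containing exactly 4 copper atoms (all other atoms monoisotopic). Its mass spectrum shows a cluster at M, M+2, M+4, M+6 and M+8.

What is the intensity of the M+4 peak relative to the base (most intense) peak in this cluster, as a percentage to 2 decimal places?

Binomial terms of (0.6915 + 0.3085)^4: M 0.2286, M+2 0.4080, M+4 0.2731, M+6 0.0812, M+8 0.0091 → M+2 is the base peak.
P(M+2) = C(4,1) × 0.6915^3 × 0.3085^1 = 4 × 0.33065611 × 0.3085 = 0.408030 (base)
P(M+4) = C(4,2) × 0.6915^2 × 0.3085^2 = 6 × 0.47817225 × 0.09517225 = 0.273052
Relative intensity = 0.273052 / 0.408030 × 100 = 66.92

66.92%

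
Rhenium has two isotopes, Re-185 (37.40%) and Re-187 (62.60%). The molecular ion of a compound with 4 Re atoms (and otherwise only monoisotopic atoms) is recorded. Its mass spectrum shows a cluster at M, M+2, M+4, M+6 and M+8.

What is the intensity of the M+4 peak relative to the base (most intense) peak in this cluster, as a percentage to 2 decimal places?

Binomial terms of (0.3740 + 0.6260)^4: M 0.0196, M+2 0.1310, M+4 0.3289, M+6 0.3670, M+8 0.1536 → M+6 is the base peak.
P(M+6) = C(4,3) × 0.3740^1 × 0.6260^3 = 4 × 0.3740 × 0.24531438 = 0.366990 (base)
P(M+4) = C(4,2) × 0.3740^2 × 0.6260^2 = 6 × 0.139876 × 0.391876 = 0.328884
Relative intensity = 0.328884 / 0.366990 × 100 = 89.62

89.62%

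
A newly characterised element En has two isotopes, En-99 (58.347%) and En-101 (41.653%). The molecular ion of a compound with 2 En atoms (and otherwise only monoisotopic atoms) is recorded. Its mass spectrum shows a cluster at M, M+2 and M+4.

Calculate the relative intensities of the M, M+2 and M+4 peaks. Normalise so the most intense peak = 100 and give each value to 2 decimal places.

The 2 En atoms are independent, so intensities follow the terms of (0.58347 + 0.41653)^2.
P(M) = 0.58347^2 = 0.340437
P(M+2) = 2 × 0.58347^1 × 0.41653^1 = 0.486066
P(M+4) = 0.41653^2 = 0.173497
The M+2 peak is largest (0.486066); scaling to 100 gives 70.04 : 100.00 : 35.69.

70.04 : 100.00 : 35.69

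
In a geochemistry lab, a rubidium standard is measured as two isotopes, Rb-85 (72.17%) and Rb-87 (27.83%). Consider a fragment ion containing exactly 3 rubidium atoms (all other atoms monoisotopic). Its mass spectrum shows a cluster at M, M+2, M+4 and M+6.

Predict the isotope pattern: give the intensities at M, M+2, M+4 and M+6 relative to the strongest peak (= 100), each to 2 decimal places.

86.44 : 100.00 : 38.56 : 4.96

Expanding (0.7217 + 0.2783)^3:
P(M) = 0.7217^3 = 0.375898
P(M+2) = 3 × 0.7217^2 × 0.2783^1 = 0.434858
P(M+4) = 3 × 0.7217^1 × 0.2783^2 = 0.167689
P(M+6) = 0.2783^3 = 0.021555
The M+2 peak is largest (0.434858); scaling to 100 gives 86.44 : 100.00 : 38.56 : 4.96.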